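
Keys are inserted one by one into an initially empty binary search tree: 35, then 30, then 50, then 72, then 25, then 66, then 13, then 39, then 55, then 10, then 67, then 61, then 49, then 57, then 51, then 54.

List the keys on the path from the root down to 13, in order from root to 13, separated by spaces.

35 30 25 13

Insert 35: tree is empty, so 35 becomes the root.
Insert 30: 30 < 35 → go left. Place as left child of 35.
Insert 50: 50 > 35 → go right. Place as right child of 35.
Insert 72: 72 > 35 → go right; 72 > 50 → go right. Place as right child of 50.
Insert 25: 25 < 35 → go left; 25 < 30 → go left. Place as left child of 30.
Insert 66: 66 > 35 → go right; 66 > 50 → go right; 66 < 72 → go left. Place as left child of 72.
Insert 13: 13 < 35 → go left; 13 < 30 → go left; 13 < 25 → go left. Place as left child of 25.
Insert 39: 39 > 35 → go right; 39 < 50 → go left. Place as left child of 50.
Insert 55: 55 > 35 → go right; 55 > 50 → go right; 55 < 72 → go left; 55 < 66 → go left. Place as left child of 66.
Insert 10: 10 < 35 → go left; 10 < 30 → go left; 10 < 25 → go left; 10 < 13 → go left. Place as left child of 13.
Insert 67: 67 > 35 → go right; 67 > 50 → go right; 67 < 72 → go left; 67 > 66 → go right. Place as right child of 66.
Insert 61: 61 > 35 → go right; 61 > 50 → go right; 61 < 72 → go left; 61 < 66 → go left; 61 > 55 → go right. Place as right child of 55.
Insert 49: 49 > 35 → go right; 49 < 50 → go left; 49 > 39 → go right. Place as right child of 39.
Insert 57: 57 > 35 → go right; 57 > 50 → go right; 57 < 72 → go left; 57 < 66 → go left; 57 > 55 → go right; 57 < 61 → go left. Place as left child of 61.
Insert 51: 51 > 35 → go right; 51 > 50 → go right; 51 < 72 → go left; 51 < 66 → go left; 51 < 55 → go left. Place as left child of 55.
Insert 54: 54 > 35 → go right; 54 > 50 → go right; 54 < 72 → go left; 54 < 66 → go left; 54 < 55 → go left; 54 > 51 → go right. Place as right child of 51.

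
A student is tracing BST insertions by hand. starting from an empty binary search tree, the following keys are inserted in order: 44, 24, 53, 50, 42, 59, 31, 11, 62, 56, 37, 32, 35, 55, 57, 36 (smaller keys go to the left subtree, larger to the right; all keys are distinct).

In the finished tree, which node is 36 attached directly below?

44: root
24: left child of 44 (depth 1)
53: right child of 44 (depth 1)
50: left child of 53 (depth 2)
42: right child of 24 (depth 2)
59: right child of 53 (depth 2)
31: left child of 42 (depth 3)
11: left child of 24 (depth 2)
62: right child of 59 (depth 3)
56: left child of 59 (depth 3)
37: right child of 31 (depth 4)
32: left child of 37 (depth 5)
35: right child of 32 (depth 6)
55: left child of 56 (depth 4)
57: right child of 56 (depth 4)
36: right child of 35 (depth 7)

35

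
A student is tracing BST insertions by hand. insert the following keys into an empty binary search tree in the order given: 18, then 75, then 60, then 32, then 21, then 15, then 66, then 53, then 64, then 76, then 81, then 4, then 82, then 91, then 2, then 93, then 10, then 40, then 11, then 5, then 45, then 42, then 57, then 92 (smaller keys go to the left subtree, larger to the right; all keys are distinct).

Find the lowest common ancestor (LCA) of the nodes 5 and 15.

Insert 18: tree is empty, so 18 becomes the root.
Insert 75: 75 > 18 → go right. Place as right child of 18.
Insert 60: 60 > 18 → go right; 60 < 75 → go left. Place as left child of 75.
Insert 32: 32 > 18 → go right; 32 < 75 → go left; 32 < 60 → go left. Place as left child of 60.
Insert 21: 21 > 18 → go right; 21 < 75 → go left; 21 < 60 → go left; 21 < 32 → go left. Place as left child of 32.
Insert 15: 15 < 18 → go left. Place as left child of 18.
Insert 66: 66 > 18 → go right; 66 < 75 → go left; 66 > 60 → go right. Place as right child of 60.
Insert 53: 53 > 18 → go right; 53 < 75 → go left; 53 < 60 → go left; 53 > 32 → go right. Place as right child of 32.
Insert 64: 64 > 18 → go right; 64 < 75 → go left; 64 > 60 → go right; 64 < 66 → go left. Place as left child of 66.
Insert 76: 76 > 18 → go right; 76 > 75 → go right. Place as right child of 75.
Insert 81: 81 > 18 → go right; 81 > 75 → go right; 81 > 76 → go right. Place as right child of 76.
Insert 4: 4 < 18 → go left; 4 < 15 → go left. Place as left child of 15.
Insert 82: 82 > 18 → go right; 82 > 75 → go right; 82 > 76 → go right; 82 > 81 → go right. Place as right child of 81.
Insert 91: 91 > 18 → go right; 91 > 75 → go right; 91 > 76 → go right; 91 > 81 → go right; 91 > 82 → go right. Place as right child of 82.
Insert 2: 2 < 18 → go left; 2 < 15 → go left; 2 < 4 → go left. Place as left child of 4.
Insert 93: 93 > 18 → go right; 93 > 75 → go right; 93 > 76 → go right; 93 > 81 → go right; 93 > 82 → go right; 93 > 91 → go right. Place as right child of 91.
Insert 10: 10 < 18 → go left; 10 < 15 → go left; 10 > 4 → go right. Place as right child of 4.
Insert 40: 40 > 18 → go right; 40 < 75 → go left; 40 < 60 → go left; 40 > 32 → go right; 40 < 53 → go left. Place as left child of 53.
Insert 11: 11 < 18 → go left; 11 < 15 → go left; 11 > 4 → go right; 11 > 10 → go right. Place as right child of 10.
Insert 5: 5 < 18 → go left; 5 < 15 → go left; 5 > 4 → go right; 5 < 10 → go left. Place as left child of 10.
Insert 45: 45 > 18 → go right; 45 < 75 → go left; 45 < 60 → go left; 45 > 32 → go right; 45 < 53 → go left; 45 > 40 → go right. Place as right child of 40.
Insert 42: 42 > 18 → go right; 42 < 75 → go left; 42 < 60 → go left; 42 > 32 → go right; 42 < 53 → go left; 42 > 40 → go right; 42 < 45 → go left. Place as left child of 45.
Insert 57: 57 > 18 → go right; 57 < 75 → go left; 57 < 60 → go left; 57 > 32 → go right; 57 > 53 → go right. Place as right child of 53.
Insert 92: 92 > 18 → go right; 92 > 75 → go right; 92 > 76 → go right; 92 > 81 → go right; 92 > 82 → go right; 92 > 91 → go right; 92 < 93 → go left. Place as left child of 93.

Path to 5: 18 → 15 → 4 → 10 → 5
Path to 15: 18 → 15
15 lies on both paths and is an ancestor of the other node.

15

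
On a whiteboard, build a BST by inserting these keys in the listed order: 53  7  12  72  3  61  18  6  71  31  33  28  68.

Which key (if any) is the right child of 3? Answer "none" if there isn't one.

53: root
7: left child of 53 (depth 1)
12: right child of 7 (depth 2)
72: right child of 53 (depth 1)
3: left child of 7 (depth 2)
61: left child of 72 (depth 2)
18: right child of 12 (depth 3)
6: right child of 3 (depth 3)
71: right child of 61 (depth 3)
31: right child of 18 (depth 4)
33: right child of 31 (depth 5)
28: left child of 31 (depth 5)
68: left child of 71 (depth 4)

6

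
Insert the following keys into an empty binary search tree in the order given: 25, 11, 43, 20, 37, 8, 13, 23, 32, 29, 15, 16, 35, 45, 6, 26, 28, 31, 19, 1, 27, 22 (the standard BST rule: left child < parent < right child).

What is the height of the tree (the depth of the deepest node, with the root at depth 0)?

Insert 25: tree is empty, so 25 becomes the root.
Insert 11: 11 < 25 → go left. Place as left child of 25.
Insert 43: 43 > 25 → go right. Place as right child of 25.
Insert 20: 20 < 25 → go left; 20 > 11 → go right. Place as right child of 11.
Insert 37: 37 > 25 → go right; 37 < 43 → go left. Place as left child of 43.
Insert 8: 8 < 25 → go left; 8 < 11 → go left. Place as left child of 11.
Insert 13: 13 < 25 → go left; 13 > 11 → go right; 13 < 20 → go left. Place as left child of 20.
Insert 23: 23 < 25 → go left; 23 > 11 → go right; 23 > 20 → go right. Place as right child of 20.
Insert 32: 32 > 25 → go right; 32 < 43 → go left; 32 < 37 → go left. Place as left child of 37.
Insert 29: 29 > 25 → go right; 29 < 43 → go left; 29 < 37 → go left; 29 < 32 → go left. Place as left child of 32.
Insert 15: 15 < 25 → go left; 15 > 11 → go right; 15 < 20 → go left; 15 > 13 → go right. Place as right child of 13.
Insert 16: 16 < 25 → go left; 16 > 11 → go right; 16 < 20 → go left; 16 > 13 → go right; 16 > 15 → go right. Place as right child of 15.
Insert 35: 35 > 25 → go right; 35 < 43 → go left; 35 < 37 → go left; 35 > 32 → go right. Place as right child of 32.
Insert 45: 45 > 25 → go right; 45 > 43 → go right. Place as right child of 43.
Insert 6: 6 < 25 → go left; 6 < 11 → go left; 6 < 8 → go left. Place as left child of 8.
Insert 26: 26 > 25 → go right; 26 < 43 → go left; 26 < 37 → go left; 26 < 32 → go left; 26 < 29 → go left. Place as left child of 29.
Insert 28: 28 > 25 → go right; 28 < 43 → go left; 28 < 37 → go left; 28 < 32 → go left; 28 < 29 → go left; 28 > 26 → go right. Place as right child of 26.
Insert 31: 31 > 25 → go right; 31 < 43 → go left; 31 < 37 → go left; 31 < 32 → go left; 31 > 29 → go right. Place as right child of 29.
Insert 19: 19 < 25 → go left; 19 > 11 → go right; 19 < 20 → go left; 19 > 13 → go right; 19 > 15 → go right; 19 > 16 → go right. Place as right child of 16.
Insert 1: 1 < 25 → go left; 1 < 11 → go left; 1 < 8 → go left; 1 < 6 → go left. Place as left child of 6.
Insert 27: 27 > 25 → go right; 27 < 43 → go left; 27 < 37 → go left; 27 < 32 → go left; 27 < 29 → go left; 27 > 26 → go right; 27 < 28 → go left. Place as left child of 28.
Insert 22: 22 < 25 → go left; 22 > 11 → go right; 22 > 20 → go right; 22 < 23 → go left. Place as left child of 23.

The deepest node is 27 at depth 7.

7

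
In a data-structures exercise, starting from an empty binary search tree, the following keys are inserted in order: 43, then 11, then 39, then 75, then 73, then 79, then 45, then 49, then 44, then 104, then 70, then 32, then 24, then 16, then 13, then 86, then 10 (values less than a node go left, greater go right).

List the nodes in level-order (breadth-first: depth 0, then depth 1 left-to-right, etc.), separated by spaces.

43: root
11: left child of 43 (depth 1)
39: right child of 11 (depth 2)
75: right child of 43 (depth 1)
73: left child of 75 (depth 2)
79: right child of 75 (depth 2)
45: left child of 73 (depth 3)
49: right child of 45 (depth 4)
44: left child of 45 (depth 4)
104: right child of 79 (depth 3)
70: right child of 49 (depth 5)
32: left child of 39 (depth 3)
24: left child of 32 (depth 4)
16: left child of 24 (depth 5)
13: left child of 16 (depth 6)
86: left child of 104 (depth 4)
10: left child of 11 (depth 2)

43 11 75 10 39 73 79 32 45 104 24 44 49 86 16 70 13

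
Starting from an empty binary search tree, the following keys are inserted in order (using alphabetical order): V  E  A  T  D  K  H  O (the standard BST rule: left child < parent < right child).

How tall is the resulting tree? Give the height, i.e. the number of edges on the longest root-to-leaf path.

Resulting structure (node: left, right):
  V: L=E, R=–
  E: L=A, R=T
  A: L=–, R=D
  T: L=K, R=–
  D: L=–, R=–
  K: L=H, R=O
  H: L=–, R=–
  O: L=–, R=–

The deepest node is H at depth 4.

4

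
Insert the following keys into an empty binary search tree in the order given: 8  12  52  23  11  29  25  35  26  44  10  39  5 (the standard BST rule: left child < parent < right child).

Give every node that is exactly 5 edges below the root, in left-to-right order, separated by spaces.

8: root
12: right child of 8 (depth 1)
52: right child of 12 (depth 2)
23: left child of 52 (depth 3)
11: left child of 12 (depth 2)
29: right child of 23 (depth 4)
25: left child of 29 (depth 5)
35: right child of 29 (depth 5)
26: right child of 25 (depth 6)
44: right child of 35 (depth 6)
10: left child of 11 (depth 3)
39: left child of 44 (depth 7)
5: left child of 8 (depth 1)

25 35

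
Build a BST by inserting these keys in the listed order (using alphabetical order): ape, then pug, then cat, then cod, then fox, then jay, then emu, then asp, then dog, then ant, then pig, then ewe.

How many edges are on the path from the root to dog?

6

Resulting structure (node: left, right):
  ape: L=ant, R=pug
  pug: L=cat, R=–
  cat: L=asp, R=cod
  cod: L=–, R=fox
  fox: L=emu, R=jay
  jay: L=–, R=pig
  emu: L=dog, R=ewe
  asp: L=–, R=–
  dog: L=–, R=–
  ant: L=–, R=–
  pig: L=–, R=–
  ewe: L=–, R=–

Path to dog: ape → pug → cat → cod → fox → emu → dog, which is 6 edges.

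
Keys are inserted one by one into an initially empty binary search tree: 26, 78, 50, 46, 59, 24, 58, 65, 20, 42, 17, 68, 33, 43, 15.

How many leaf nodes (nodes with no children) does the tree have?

26: root
78: right child of 26 (depth 1)
50: left child of 78 (depth 2)
46: left child of 50 (depth 3)
59: right child of 50 (depth 3)
24: left child of 26 (depth 1)
58: left child of 59 (depth 4)
65: right child of 59 (depth 4)
20: left child of 24 (depth 2)
42: left child of 46 (depth 4)
17: left child of 20 (depth 3)
68: right child of 65 (depth 5)
33: left child of 42 (depth 5)
43: right child of 42 (depth 5)
15: left child of 17 (depth 4)

Leaves: 15, 33, 43, 58, 68 — 5 in total.

5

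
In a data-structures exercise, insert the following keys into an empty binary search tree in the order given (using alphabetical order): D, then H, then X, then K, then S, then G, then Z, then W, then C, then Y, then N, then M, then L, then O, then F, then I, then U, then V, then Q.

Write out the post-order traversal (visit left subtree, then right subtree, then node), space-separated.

Insert D: tree is empty, so D becomes the root.
Insert H: H > D → go right. Place as right child of D.
Insert X: X > D → go right; X > H → go right. Place as right child of H.
Insert K: K > D → go right; K > H → go right; K < X → go left. Place as left child of X.
Insert S: S > D → go right; S > H → go right; S < X → go left; S > K → go right. Place as right child of K.
Insert G: G > D → go right; G < H → go left. Place as left child of H.
Insert Z: Z > D → go right; Z > H → go right; Z > X → go right. Place as right child of X.
Insert W: W > D → go right; W > H → go right; W < X → go left; W > K → go right; W > S → go right. Place as right child of S.
Insert C: C < D → go left. Place as left child of D.
Insert Y: Y > D → go right; Y > H → go right; Y > X → go right; Y < Z → go left. Place as left child of Z.
Insert N: N > D → go right; N > H → go right; N < X → go left; N > K → go right; N < S → go left. Place as left child of S.
Insert M: M > D → go right; M > H → go right; M < X → go left; M > K → go right; M < S → go left; M < N → go left. Place as left child of N.
Insert L: L > D → go right; L > H → go right; L < X → go left; L > K → go right; L < S → go left; L < N → go left; L < M → go left. Place as left child of M.
Insert O: O > D → go right; O > H → go right; O < X → go left; O > K → go right; O < S → go left; O > N → go right. Place as right child of N.
Insert F: F > D → go right; F < H → go left; F < G → go left. Place as left child of G.
Insert I: I > D → go right; I > H → go right; I < X → go left; I < K → go left. Place as left child of K.
Insert U: U > D → go right; U > H → go right; U < X → go left; U > K → go right; U > S → go right; U < W → go left. Place as left child of W.
Insert V: V > D → go right; V > H → go right; V < X → go left; V > K → go right; V > S → go right; V < W → go left; V > U → go right. Place as right child of U.
Insert Q: Q > D → go right; Q > H → go right; Q < X → go left; Q > K → go right; Q < S → go left; Q > N → go right; Q > O → go right. Place as right child of O.

C F G I L M Q O N V U W S K Y Z X H D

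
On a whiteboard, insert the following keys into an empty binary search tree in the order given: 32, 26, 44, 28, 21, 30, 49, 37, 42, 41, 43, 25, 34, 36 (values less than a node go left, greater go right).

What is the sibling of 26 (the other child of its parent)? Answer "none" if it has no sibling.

44

32: root
26: left child of 32 (depth 1)
44: right child of 32 (depth 1)
28: right child of 26 (depth 2)
21: left child of 26 (depth 2)
30: right child of 28 (depth 3)
49: right child of 44 (depth 2)
37: left child of 44 (depth 2)
42: right child of 37 (depth 3)
41: left child of 42 (depth 4)
43: right child of 42 (depth 4)
25: right child of 21 (depth 3)
34: left child of 37 (depth 3)
36: right child of 34 (depth 4)

26's parent is 32; the other child of 32 is 44.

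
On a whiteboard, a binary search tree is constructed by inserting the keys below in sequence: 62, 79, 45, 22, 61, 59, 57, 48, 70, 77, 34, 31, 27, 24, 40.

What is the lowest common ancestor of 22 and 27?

22

Insert 62: tree is empty, so 62 becomes the root.
Insert 79: 79 > 62 → go right. Place as right child of 62.
Insert 45: 45 < 62 → go left. Place as left child of 62.
Insert 22: 22 < 62 → go left; 22 < 45 → go left. Place as left child of 45.
Insert 61: 61 < 62 → go left; 61 > 45 → go right. Place as right child of 45.
Insert 59: 59 < 62 → go left; 59 > 45 → go right; 59 < 61 → go left. Place as left child of 61.
Insert 57: 57 < 62 → go left; 57 > 45 → go right; 57 < 61 → go left; 57 < 59 → go left. Place as left child of 59.
Insert 48: 48 < 62 → go left; 48 > 45 → go right; 48 < 61 → go left; 48 < 59 → go left; 48 < 57 → go left. Place as left child of 57.
Insert 70: 70 > 62 → go right; 70 < 79 → go left. Place as left child of 79.
Insert 77: 77 > 62 → go right; 77 < 79 → go left; 77 > 70 → go right. Place as right child of 70.
Insert 34: 34 < 62 → go left; 34 < 45 → go left; 34 > 22 → go right. Place as right child of 22.
Insert 31: 31 < 62 → go left; 31 < 45 → go left; 31 > 22 → go right; 31 < 34 → go left. Place as left child of 34.
Insert 27: 27 < 62 → go left; 27 < 45 → go left; 27 > 22 → go right; 27 < 34 → go left; 27 < 31 → go left. Place as left child of 31.
Insert 24: 24 < 62 → go left; 24 < 45 → go left; 24 > 22 → go right; 24 < 34 → go left; 24 < 31 → go left; 24 < 27 → go left. Place as left child of 27.
Insert 40: 40 < 62 → go left; 40 < 45 → go left; 40 > 22 → go right; 40 > 34 → go right. Place as right child of 34.

Path to 22: 62 → 45 → 22
Path to 27: 62 → 45 → 22 → 34 → 31 → 27
22 lies on both paths and is an ancestor of the other node.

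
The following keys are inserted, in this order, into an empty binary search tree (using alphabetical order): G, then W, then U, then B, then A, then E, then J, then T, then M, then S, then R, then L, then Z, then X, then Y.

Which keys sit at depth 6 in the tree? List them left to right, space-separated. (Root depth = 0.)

Insert G: tree is empty, so G becomes the root.
Insert W: W > G → go right. Place as right child of G.
Insert U: U > G → go right; U < W → go left. Place as left child of W.
Insert B: B < G → go left. Place as left child of G.
Insert A: A < G → go left; A < B → go left. Place as left child of B.
Insert E: E < G → go left; E > B → go right. Place as right child of B.
Insert J: J > G → go right; J < W → go left; J < U → go left. Place as left child of U.
Insert T: T > G → go right; T < W → go left; T < U → go left; T > J → go right. Place as right child of J.
Insert M: M > G → go right; M < W → go left; M < U → go left; M > J → go right; M < T → go left. Place as left child of T.
Insert S: S > G → go right; S < W → go left; S < U → go left; S > J → go right; S < T → go left; S > M → go right. Place as right child of M.
Insert R: R > G → go right; R < W → go left; R < U → go left; R > J → go right; R < T → go left; R > M → go right; R < S → go left. Place as left child of S.
Insert L: L > G → go right; L < W → go left; L < U → go left; L > J → go right; L < T → go left; L < M → go left. Place as left child of M.
Insert Z: Z > G → go right; Z > W → go right. Place as right child of W.
Insert X: X > G → go right; X > W → go right; X < Z → go left. Place as left child of Z.
Insert Y: Y > G → go right; Y > W → go right; Y < Z → go left; Y > X → go right. Place as right child of X.

L S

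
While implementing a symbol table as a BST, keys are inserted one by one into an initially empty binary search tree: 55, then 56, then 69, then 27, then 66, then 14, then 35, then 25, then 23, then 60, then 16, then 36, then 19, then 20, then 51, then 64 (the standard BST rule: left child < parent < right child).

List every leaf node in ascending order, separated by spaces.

20 51 64

Insert 55: tree is empty, so 55 becomes the root.
Insert 56: 56 > 55 → go right. Place as right child of 55.
Insert 69: 69 > 55 → go right; 69 > 56 → go right. Place as right child of 56.
Insert 27: 27 < 55 → go left. Place as left child of 55.
Insert 66: 66 > 55 → go right; 66 > 56 → go right; 66 < 69 → go left. Place as left child of 69.
Insert 14: 14 < 55 → go left; 14 < 27 → go left. Place as left child of 27.
Insert 35: 35 < 55 → go left; 35 > 27 → go right. Place as right child of 27.
Insert 25: 25 < 55 → go left; 25 < 27 → go left; 25 > 14 → go right. Place as right child of 14.
Insert 23: 23 < 55 → go left; 23 < 27 → go left; 23 > 14 → go right; 23 < 25 → go left. Place as left child of 25.
Insert 60: 60 > 55 → go right; 60 > 56 → go right; 60 < 69 → go left; 60 < 66 → go left. Place as left child of 66.
Insert 16: 16 < 55 → go left; 16 < 27 → go left; 16 > 14 → go right; 16 < 25 → go left; 16 < 23 → go left. Place as left child of 23.
Insert 36: 36 < 55 → go left; 36 > 27 → go right; 36 > 35 → go right. Place as right child of 35.
Insert 19: 19 < 55 → go left; 19 < 27 → go left; 19 > 14 → go right; 19 < 25 → go left; 19 < 23 → go left; 19 > 16 → go right. Place as right child of 16.
Insert 20: 20 < 55 → go left; 20 < 27 → go left; 20 > 14 → go right; 20 < 25 → go left; 20 < 23 → go left; 20 > 16 → go right; 20 > 19 → go right. Place as right child of 19.
Insert 51: 51 < 55 → go left; 51 > 27 → go right; 51 > 35 → go right; 51 > 36 → go right. Place as right child of 36.
Insert 64: 64 > 55 → go right; 64 > 56 → go right; 64 < 69 → go left; 64 < 66 → go left; 64 > 60 → go right. Place as right child of 60.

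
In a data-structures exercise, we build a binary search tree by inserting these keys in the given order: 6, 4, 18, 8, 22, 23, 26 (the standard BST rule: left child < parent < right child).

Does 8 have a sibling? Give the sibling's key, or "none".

22

Insert 6: tree is empty, so 6 becomes the root.
Insert 4: 4 < 6 → go left. Place as left child of 6.
Insert 18: 18 > 6 → go right. Place as right child of 6.
Insert 8: 8 > 6 → go right; 8 < 18 → go left. Place as left child of 18.
Insert 22: 22 > 6 → go right; 22 > 18 → go right. Place as right child of 18.
Insert 23: 23 > 6 → go right; 23 > 18 → go right; 23 > 22 → go right. Place as right child of 22.
Insert 26: 26 > 6 → go right; 26 > 18 → go right; 26 > 22 → go right; 26 > 23 → go right. Place as right child of 23.

8's parent is 18; the other child of 18 is 22.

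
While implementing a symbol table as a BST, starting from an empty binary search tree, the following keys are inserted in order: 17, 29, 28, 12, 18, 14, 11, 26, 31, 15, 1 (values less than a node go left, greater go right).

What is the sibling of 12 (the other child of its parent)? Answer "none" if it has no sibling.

29

17: root
29: right child of 17 (depth 1)
28: left child of 29 (depth 2)
12: left child of 17 (depth 1)
18: left child of 28 (depth 3)
14: right child of 12 (depth 2)
11: left child of 12 (depth 2)
26: right child of 18 (depth 4)
31: right child of 29 (depth 2)
15: right child of 14 (depth 3)
1: left child of 11 (depth 3)

12's parent is 17; the other child of 17 is 29.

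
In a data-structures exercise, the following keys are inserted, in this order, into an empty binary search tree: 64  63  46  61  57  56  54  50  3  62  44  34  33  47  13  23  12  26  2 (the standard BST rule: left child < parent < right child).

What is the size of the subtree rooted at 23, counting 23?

2

64: root
63: left child of 64 (depth 1)
46: left child of 63 (depth 2)
61: right child of 46 (depth 3)
57: left child of 61 (depth 4)
56: left child of 57 (depth 5)
54: left child of 56 (depth 6)
50: left child of 54 (depth 7)
3: left child of 46 (depth 3)
62: right child of 61 (depth 4)
44: right child of 3 (depth 4)
34: left child of 44 (depth 5)
33: left child of 34 (depth 6)
47: left child of 50 (depth 8)
13: left child of 33 (depth 7)
23: right child of 13 (depth 8)
12: left child of 13 (depth 8)
26: right child of 23 (depth 9)
2: left child of 3 (depth 4)

Subtree rooted at 23 contains: 23, 26 — 2 nodes.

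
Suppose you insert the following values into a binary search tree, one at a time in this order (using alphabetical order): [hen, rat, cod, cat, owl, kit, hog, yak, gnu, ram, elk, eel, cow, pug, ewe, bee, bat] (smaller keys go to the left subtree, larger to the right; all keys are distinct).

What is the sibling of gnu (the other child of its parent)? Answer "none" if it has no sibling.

Insert hen: tree is empty, so hen becomes the root.
Insert rat: rat > hen → go right. Place as right child of hen.
Insert cod: cod < hen → go left. Place as left child of hen.
Insert cat: cat < hen → go left; cat < cod → go left. Place as left child of cod.
Insert owl: owl > hen → go right; owl < rat → go left. Place as left child of rat.
Insert kit: kit > hen → go right; kit < rat → go left; kit < owl → go left. Place as left child of owl.
Insert hog: hog > hen → go right; hog < rat → go left; hog < owl → go left; hog < kit → go left. Place as left child of kit.
Insert yak: yak > hen → go right; yak > rat → go right. Place as right child of rat.
Insert gnu: gnu < hen → go left; gnu > cod → go right. Place as right child of cod.
Insert ram: ram > hen → go right; ram < rat → go left; ram > owl → go right. Place as right child of owl.
Insert elk: elk < hen → go left; elk > cod → go right; elk < gnu → go left. Place as left child of gnu.
Insert eel: eel < hen → go left; eel > cod → go right; eel < gnu → go left; eel < elk → go left. Place as left child of elk.
Insert cow: cow < hen → go left; cow > cod → go right; cow < gnu → go left; cow < elk → go left; cow < eel → go left. Place as left child of eel.
Insert pug: pug > hen → go right; pug < rat → go left; pug > owl → go right; pug < ram → go left. Place as left child of ram.
Insert ewe: ewe < hen → go left; ewe > cod → go right; ewe < gnu → go left; ewe > elk → go right. Place as right child of elk.
Insert bee: bee < hen → go left; bee < cod → go left; bee < cat → go left. Place as left child of cat.
Insert bat: bat < hen → go left; bat < cod → go left; bat < cat → go left; bat < bee → go left. Place as left child of bee.

gnu's parent is cod; the other child of cod is cat.

cat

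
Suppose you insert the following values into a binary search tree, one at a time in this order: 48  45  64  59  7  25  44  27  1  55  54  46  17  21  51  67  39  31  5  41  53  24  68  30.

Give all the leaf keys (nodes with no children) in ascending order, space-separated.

5 24 30 41 46 53 68

48: root
45: left child of 48 (depth 1)
64: right child of 48 (depth 1)
59: left child of 64 (depth 2)
7: left child of 45 (depth 2)
25: right child of 7 (depth 3)
44: right child of 25 (depth 4)
27: left child of 44 (depth 5)
1: left child of 7 (depth 3)
55: left child of 59 (depth 3)
54: left child of 55 (depth 4)
46: right child of 45 (depth 2)
17: left child of 25 (depth 4)
21: right child of 17 (depth 5)
51: left child of 54 (depth 5)
67: right child of 64 (depth 2)
39: right child of 27 (depth 6)
31: left child of 39 (depth 7)
5: right child of 1 (depth 4)
41: right child of 39 (depth 7)
53: right child of 51 (depth 6)
24: right child of 21 (depth 6)
68: right child of 67 (depth 3)
30: left child of 31 (depth 8)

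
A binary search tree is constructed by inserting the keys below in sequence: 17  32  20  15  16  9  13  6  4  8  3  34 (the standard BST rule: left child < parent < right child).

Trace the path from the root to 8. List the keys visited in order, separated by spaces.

17: root
32: right child of 17 (depth 1)
20: left child of 32 (depth 2)
15: left child of 17 (depth 1)
16: right child of 15 (depth 2)
9: left child of 15 (depth 2)
13: right child of 9 (depth 3)
6: left child of 9 (depth 3)
4: left child of 6 (depth 4)
8: right child of 6 (depth 4)
3: left child of 4 (depth 5)
34: right child of 32 (depth 2)

17 15 9 6 8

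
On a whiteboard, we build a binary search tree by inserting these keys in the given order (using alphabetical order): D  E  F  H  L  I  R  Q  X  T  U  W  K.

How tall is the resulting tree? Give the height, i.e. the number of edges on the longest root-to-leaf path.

D: root
E: right child of D (depth 1)
F: right child of E (depth 2)
H: right child of F (depth 3)
L: right child of H (depth 4)
I: left child of L (depth 5)
R: right child of L (depth 5)
Q: left child of R (depth 6)
X: right child of R (depth 6)
T: left child of X (depth 7)
U: right child of T (depth 8)
W: right child of U (depth 9)
K: right child of I (depth 6)

The deepest node is W at depth 9.

9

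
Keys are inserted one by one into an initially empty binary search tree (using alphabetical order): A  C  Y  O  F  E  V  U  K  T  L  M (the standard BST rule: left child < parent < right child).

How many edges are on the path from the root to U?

A: root
C: right child of A (depth 1)
Y: right child of C (depth 2)
O: left child of Y (depth 3)
F: left child of O (depth 4)
E: left child of F (depth 5)
V: right child of O (depth 4)
U: left child of V (depth 5)
K: right child of F (depth 5)
T: left child of U (depth 6)
L: right child of K (depth 6)
M: right child of L (depth 7)

Path to U: A → C → Y → O → V → U, which is 5 edges.

5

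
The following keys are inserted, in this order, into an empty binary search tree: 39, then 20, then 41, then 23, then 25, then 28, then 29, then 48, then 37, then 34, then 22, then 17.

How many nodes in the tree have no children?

39: root
20: left child of 39 (depth 1)
41: right child of 39 (depth 1)
23: right child of 20 (depth 2)
25: right child of 23 (depth 3)
28: right child of 25 (depth 4)
29: right child of 28 (depth 5)
48: right child of 41 (depth 2)
37: right child of 29 (depth 6)
34: left child of 37 (depth 7)
22: left child of 23 (depth 3)
17: left child of 20 (depth 2)

Leaves: 17, 22, 34, 48 — 4 in total.

4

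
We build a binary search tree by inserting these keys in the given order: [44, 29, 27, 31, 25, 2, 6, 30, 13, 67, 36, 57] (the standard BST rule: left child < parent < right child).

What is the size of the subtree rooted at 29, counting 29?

9

44: root
29: left child of 44 (depth 1)
27: left child of 29 (depth 2)
31: right child of 29 (depth 2)
25: left child of 27 (depth 3)
2: left child of 25 (depth 4)
6: right child of 2 (depth 5)
30: left child of 31 (depth 3)
13: right child of 6 (depth 6)
67: right child of 44 (depth 1)
36: right child of 31 (depth 3)
57: left child of 67 (depth 2)

Subtree rooted at 29 contains: 29, 27, 25, 2, 6, 13, 31, 30, 36 — 9 nodes.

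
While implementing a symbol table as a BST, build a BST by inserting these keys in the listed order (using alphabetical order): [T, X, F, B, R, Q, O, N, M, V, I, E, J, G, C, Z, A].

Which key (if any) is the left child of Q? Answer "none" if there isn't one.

O

T: root
X: right child of T (depth 1)
F: left child of T (depth 1)
B: left child of F (depth 2)
R: right child of F (depth 2)
Q: left child of R (depth 3)
O: left child of Q (depth 4)
N: left child of O (depth 5)
M: left child of N (depth 6)
V: left child of X (depth 2)
I: left child of M (depth 7)
E: right child of B (depth 3)
J: right child of I (depth 8)
G: left child of I (depth 8)
C: left child of E (depth 4)
Z: right child of X (depth 2)
A: left child of B (depth 3)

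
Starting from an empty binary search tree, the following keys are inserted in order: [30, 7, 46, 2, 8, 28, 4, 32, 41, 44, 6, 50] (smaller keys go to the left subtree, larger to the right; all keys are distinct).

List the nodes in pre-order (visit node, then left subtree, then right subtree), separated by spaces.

Insert 30: tree is empty, so 30 becomes the root.
Insert 7: 7 < 30 → go left. Place as left child of 30.
Insert 46: 46 > 30 → go right. Place as right child of 30.
Insert 2: 2 < 30 → go left; 2 < 7 → go left. Place as left child of 7.
Insert 8: 8 < 30 → go left; 8 > 7 → go right. Place as right child of 7.
Insert 28: 28 < 30 → go left; 28 > 7 → go right; 28 > 8 → go right. Place as right child of 8.
Insert 4: 4 < 30 → go left; 4 < 7 → go left; 4 > 2 → go right. Place as right child of 2.
Insert 32: 32 > 30 → go right; 32 < 46 → go left. Place as left child of 46.
Insert 41: 41 > 30 → go right; 41 < 46 → go left; 41 > 32 → go right. Place as right child of 32.
Insert 44: 44 > 30 → go right; 44 < 46 → go left; 44 > 32 → go right; 44 > 41 → go right. Place as right child of 41.
Insert 6: 6 < 30 → go left; 6 < 7 → go left; 6 > 2 → go right; 6 > 4 → go right. Place as right child of 4.
Insert 50: 50 > 30 → go right; 50 > 46 → go right. Place as right child of 46.

30 7 2 4 6 8 28 46 32 41 44 50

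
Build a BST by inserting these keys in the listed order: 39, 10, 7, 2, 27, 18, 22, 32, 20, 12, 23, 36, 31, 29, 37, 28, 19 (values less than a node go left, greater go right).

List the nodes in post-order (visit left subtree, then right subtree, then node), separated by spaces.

2 7 12 19 20 23 22 18 28 29 31 37 36 32 27 10 39

Insert 39: tree is empty, so 39 becomes the root.
Insert 10: 10 < 39 → go left. Place as left child of 39.
Insert 7: 7 < 39 → go left; 7 < 10 → go left. Place as left child of 10.
Insert 2: 2 < 39 → go left; 2 < 10 → go left; 2 < 7 → go left. Place as left child of 7.
Insert 27: 27 < 39 → go left; 27 > 10 → go right. Place as right child of 10.
Insert 18: 18 < 39 → go left; 18 > 10 → go right; 18 < 27 → go left. Place as left child of 27.
Insert 22: 22 < 39 → go left; 22 > 10 → go right; 22 < 27 → go left; 22 > 18 → go right. Place as right child of 18.
Insert 32: 32 < 39 → go left; 32 > 10 → go right; 32 > 27 → go right. Place as right child of 27.
Insert 20: 20 < 39 → go left; 20 > 10 → go right; 20 < 27 → go left; 20 > 18 → go right; 20 < 22 → go left. Place as left child of 22.
Insert 12: 12 < 39 → go left; 12 > 10 → go right; 12 < 27 → go left; 12 < 18 → go left. Place as left child of 18.
Insert 23: 23 < 39 → go left; 23 > 10 → go right; 23 < 27 → go left; 23 > 18 → go right; 23 > 22 → go right. Place as right child of 22.
Insert 36: 36 < 39 → go left; 36 > 10 → go right; 36 > 27 → go right; 36 > 32 → go right. Place as right child of 32.
Insert 31: 31 < 39 → go left; 31 > 10 → go right; 31 > 27 → go right; 31 < 32 → go left. Place as left child of 32.
Insert 29: 29 < 39 → go left; 29 > 10 → go right; 29 > 27 → go right; 29 < 32 → go left; 29 < 31 → go left. Place as left child of 31.
Insert 37: 37 < 39 → go left; 37 > 10 → go right; 37 > 27 → go right; 37 > 32 → go right; 37 > 36 → go right. Place as right child of 36.
Insert 28: 28 < 39 → go left; 28 > 10 → go right; 28 > 27 → go right; 28 < 32 → go left; 28 < 31 → go left; 28 < 29 → go left. Place as left child of 29.
Insert 19: 19 < 39 → go left; 19 > 10 → go right; 19 < 27 → go left; 19 > 18 → go right; 19 < 22 → go left; 19 < 20 → go left. Place as left child of 20.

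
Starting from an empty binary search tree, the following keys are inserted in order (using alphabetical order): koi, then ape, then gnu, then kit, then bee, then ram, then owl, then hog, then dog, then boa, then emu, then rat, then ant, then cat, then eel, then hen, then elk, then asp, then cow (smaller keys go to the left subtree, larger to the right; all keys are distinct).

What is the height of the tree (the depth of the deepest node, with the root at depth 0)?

7

Insert koi: tree is empty, so koi becomes the root.
Insert ape: ape < koi → go left. Place as left child of koi.
Insert gnu: gnu < koi → go left; gnu > ape → go right. Place as right child of ape.
Insert kit: kit < koi → go left; kit > ape → go right; kit > gnu → go right. Place as right child of gnu.
Insert bee: bee < koi → go left; bee > ape → go right; bee < gnu → go left. Place as left child of gnu.
Insert ram: ram > koi → go right. Place as right child of koi.
Insert owl: owl > koi → go right; owl < ram → go left. Place as left child of ram.
Insert hog: hog < koi → go left; hog > ape → go right; hog > gnu → go right; hog < kit → go left. Place as left child of kit.
Insert dog: dog < koi → go left; dog > ape → go right; dog < gnu → go left; dog > bee → go right. Place as right child of bee.
Insert boa: boa < koi → go left; boa > ape → go right; boa < gnu → go left; boa > bee → go right; boa < dog → go left. Place as left child of dog.
Insert emu: emu < koi → go left; emu > ape → go right; emu < gnu → go left; emu > bee → go right; emu > dog → go right. Place as right child of dog.
Insert rat: rat > koi → go right; rat > ram → go right. Place as right child of ram.
Insert ant: ant < koi → go left; ant < ape → go left. Place as left child of ape.
Insert cat: cat < koi → go left; cat > ape → go right; cat < gnu → go left; cat > bee → go right; cat < dog → go left; cat > boa → go right. Place as right child of boa.
Insert eel: eel < koi → go left; eel > ape → go right; eel < gnu → go left; eel > bee → go right; eel > dog → go right; eel < emu → go left. Place as left child of emu.
Insert hen: hen < koi → go left; hen > ape → go right; hen > gnu → go right; hen < kit → go left; hen < hog → go left. Place as left child of hog.
Insert elk: elk < koi → go left; elk > ape → go right; elk < gnu → go left; elk > bee → go right; elk > dog → go right; elk < emu → go left; elk > eel → go right. Place as right child of eel.
Insert asp: asp < koi → go left; asp > ape → go right; asp < gnu → go left; asp < bee → go left. Place as left child of bee.
Insert cow: cow < koi → go left; cow > ape → go right; cow < gnu → go left; cow > bee → go right; cow < dog → go left; cow > boa → go right; cow > cat → go right. Place as right child of cat.

The deepest node is elk at depth 7.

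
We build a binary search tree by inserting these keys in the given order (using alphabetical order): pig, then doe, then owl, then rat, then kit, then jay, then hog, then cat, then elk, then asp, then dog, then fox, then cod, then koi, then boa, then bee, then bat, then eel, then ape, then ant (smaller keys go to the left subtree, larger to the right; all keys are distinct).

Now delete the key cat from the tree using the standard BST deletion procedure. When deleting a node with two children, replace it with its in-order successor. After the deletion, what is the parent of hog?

jay

pig: root
doe: left child of pig (depth 1)
owl: right child of doe (depth 2)
rat: right child of pig (depth 1)
kit: left child of owl (depth 3)
jay: left child of kit (depth 4)
hog: left child of jay (depth 5)
cat: left child of doe (depth 2)
elk: left child of hog (depth 6)
asp: left child of cat (depth 3)
dog: left child of elk (depth 7)
fox: right child of elk (depth 7)
cod: right child of cat (depth 3)
koi: right child of kit (depth 4)
boa: right child of asp (depth 4)
bee: left child of boa (depth 5)
bat: left child of bee (depth 6)
eel: right child of dog (depth 8)
ape: left child of asp (depth 4)
ant: left child of ape (depth 5)

Delete cat (two children — replace with in-order successor).
After deletion, hog's parent is jay.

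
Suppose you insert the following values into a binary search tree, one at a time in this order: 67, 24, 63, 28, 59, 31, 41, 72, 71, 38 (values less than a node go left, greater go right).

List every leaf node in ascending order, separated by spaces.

Insert 67: tree is empty, so 67 becomes the root.
Insert 24: 24 < 67 → go left. Place as left child of 67.
Insert 63: 63 < 67 → go left; 63 > 24 → go right. Place as right child of 24.
Insert 28: 28 < 67 → go left; 28 > 24 → go right; 28 < 63 → go left. Place as left child of 63.
Insert 59: 59 < 67 → go left; 59 > 24 → go right; 59 < 63 → go left; 59 > 28 → go right. Place as right child of 28.
Insert 31: 31 < 67 → go left; 31 > 24 → go right; 31 < 63 → go left; 31 > 28 → go right; 31 < 59 → go left. Place as left child of 59.
Insert 41: 41 < 67 → go left; 41 > 24 → go right; 41 < 63 → go left; 41 > 28 → go right; 41 < 59 → go left; 41 > 31 → go right. Place as right child of 31.
Insert 72: 72 > 67 → go right. Place as right child of 67.
Insert 71: 71 > 67 → go right; 71 < 72 → go left. Place as left child of 72.
Insert 38: 38 < 67 → go left; 38 > 24 → go right; 38 < 63 → go left; 38 > 28 → go right; 38 < 59 → go left; 38 > 31 → go right; 38 < 41 → go left. Place as left child of 41.

38 71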